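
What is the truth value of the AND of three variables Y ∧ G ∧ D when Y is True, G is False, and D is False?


Y = True, G = False, D = False
Step 1: Y ∧ G = True AND False = False
Step 2: (False) ∧ D = (False) AND False = False
AND is true only when ALL operands are true.

False


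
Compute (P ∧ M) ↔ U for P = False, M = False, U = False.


P = False, M = False, U = False
Step 1: P ∧ M = False AND False = False
Step 2: (False) ↔ U: true when both sides have same truth value.
Result: False ↔ False = True

True


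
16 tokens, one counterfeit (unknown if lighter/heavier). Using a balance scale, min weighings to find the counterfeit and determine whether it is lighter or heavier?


Let n = 16. 32 possibilities (n tokens × lighter/heavier); each weighing has 3 outcomes.
Bound for k weighings: say the first weighing puts j tokens on each pan. If it tips, the 2j weighed tokens remain suspects (each with a known direction) and k-1 weighings give 3^(k-1) outcomes; 3^(k-1) is odd, so 2j ≤ 3^(k-1) - 1. If it balances, the n - 2j unweighed tokens remain with direction unknown: 2(n - 2j) ≤ 3^(k-1) - 1 by the same parity argument. Adding, n ≤ (3^(k-1) - 1) + (3^(k-1) - 1)/2 = (3^k - 3)/2, and the classical three-group strategy achieves this (3 tokens in 2 weighings, 12 in 3, 39 in 4, 120 in 5).
So we need the smallest k with (3^k - 3)/2 ≥ 16.
k = 3: (3^3 - 3)/2 = 12 < 16 ✗
k = 4: (3^4 - 3)/2 = 39 ≥ 16 ✓

4


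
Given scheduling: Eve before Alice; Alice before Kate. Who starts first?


Constraints: Eve before Alice; Alice before Kate
The first task can have nothing scheduled before it, so it must never appear on the right of a 'before'.
Tasks appearing after some 'before': Alice, Kate.
The only task not in that list is Eve → it is first.

Eve


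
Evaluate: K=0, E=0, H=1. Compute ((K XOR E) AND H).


K XOR E = 0^0 = 0
0 AND 1 = 0

0


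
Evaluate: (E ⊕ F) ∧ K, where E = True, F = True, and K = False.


E = True, F = True, K = False
Step 1: E ⊕ F = True XOR True = False
Step 2: False ∧ K = False AND False = False
XOR true when exactly one of E,F is true; then AND with K.

False


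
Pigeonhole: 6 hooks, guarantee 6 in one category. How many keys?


Pigeonhole: to guarantee k in one of n categories, need (k-1)×n + 1.
k = 6, n = 6
Minimum = (6-1) × 6 + 1 = 5 × 6 + 1

31


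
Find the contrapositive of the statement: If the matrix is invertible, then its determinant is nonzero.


Original: If the matrix is invertible, then its determinant is nonzero
Contrapositive: If ¬Q, then ¬P
Negate Q: not (its determinant is nonzero)
Negate P: not (the matrix is invertible)

If not (its determinant is nonzero), then not (the matrix is invertible).


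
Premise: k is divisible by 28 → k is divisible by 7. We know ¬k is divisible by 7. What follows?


Modus tollens: P → Q, ¬Q ⊢ ¬P
P: k is divisible by 28
Q: k is divisible by 7
We have P → Q and Q is false.
By modus tollens, P must be false.

It is not the case that k is divisible by 28


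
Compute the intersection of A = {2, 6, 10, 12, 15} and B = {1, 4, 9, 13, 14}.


A = {2, 6, 10, 12, 15}
B = {1, 4, 9, 13, 14}
Operation: intersection
Elements in both: none

∅


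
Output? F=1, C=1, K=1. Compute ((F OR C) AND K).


F OR C = 1|1 = 1
1 AND 1 = 1

1


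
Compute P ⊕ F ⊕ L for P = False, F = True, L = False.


P = False, F = True, L = False
Step 1: P ⊕ F = False XOR True = True
Step 2: True ⊕ L = True XOR False = True
XOR is true when an odd number of operands are true.

True


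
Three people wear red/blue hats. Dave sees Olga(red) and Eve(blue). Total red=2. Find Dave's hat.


Total red = 2, seen red = 1
Own red = 2 - 1 = 1
Dave's hat is red.

red


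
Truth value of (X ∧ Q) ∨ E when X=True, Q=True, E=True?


X = True, Q = True, E = True
Expression: (X ∧ Q) ∨ E
Step 1: X ∧ Q = True AND True = True
Step 2: (True) ∨ E = True OR True = True

True


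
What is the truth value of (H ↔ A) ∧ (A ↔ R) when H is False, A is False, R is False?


H = False, A = False, R = False
Step 1: H ↔ A is true when H and A have the same value. Result: True
Step 2: A ↔ R is true when A and R have the same value. Result: True
Step 3: True ∧ True = True

True


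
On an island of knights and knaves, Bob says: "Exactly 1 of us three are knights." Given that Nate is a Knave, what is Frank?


Bob claims exactly 1 knights among Bob, Nate, Frank.
Given: Nate is a Knave.

Case 1: Bob is a Knight (tells truth)
  Then exactly 1 of the three are knights.
  Counting Bob, Nate: 1 knight(s) so far. Need 0 more → Frank = Knave.
Case 2: Bob is a Knave (lies)
  Then the count is NOT 1.
  If Frank = Knight, count = 1 = 1 → claim would be true, contradicts lie.
  If Frank = Knave, count = 0 ≠ 1 → lie confirmed ✓

Frank is a Knave.

Knave


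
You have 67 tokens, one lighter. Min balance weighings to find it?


Each weighing has 3 outcomes (left heavy / balance / right heavy), so k weighings distinguish at most 3^k cases; splitting into three near-equal groups achieves this.
Need 3^k ≥ 67: 3^3 = 27 < 67 ≤ 3^4 = 81
k = ⌈log₃(67)⌉ = 4

4


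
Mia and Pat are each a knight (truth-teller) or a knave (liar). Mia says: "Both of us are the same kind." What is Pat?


Mia says: "Both of us are the same kind."
Case 1: Mia is a Knight (truth-teller)
  Statement is true → they ARE the same → Pat is also a Knight
Case 2: Mia is a Knave (liar)
  Statement is false → they are NOT the same → Pat is a Knight
In both cases, Pat is a Knight.

Knight


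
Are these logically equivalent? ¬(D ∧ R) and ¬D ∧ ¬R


Expression 1: ¬(D ∧ R)
Expression 2: ¬D ∧ ¬R
Truth table (D R | Expr1 Expr2):
  T T |   F     F
  T F |   T     F   ← differ
  F T |   T     F   ← differ
  F F |   T     T
Counterexample: D=T, R=F gives Expr1 = T but Expr2 = F, so the expressions are NOT logically equivalent.

No


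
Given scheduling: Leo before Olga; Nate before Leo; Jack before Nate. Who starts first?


Constraints: Leo before Olga; Nate before Leo; Jack before Nate
The first task can have nothing scheduled before it, so it must never appear on the right of a 'before'.
Tasks appearing after some 'before': Olga, Leo, Nate.
The only task not in that list is Jack → it is first.

Jack


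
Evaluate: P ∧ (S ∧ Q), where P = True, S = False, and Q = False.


P = True, S = False, Q = False
Step 1: S ∧ Q = False AND False = False
Step 2: P ∧ False = True AND False = False
AND is true only when ALL operands are true.

False


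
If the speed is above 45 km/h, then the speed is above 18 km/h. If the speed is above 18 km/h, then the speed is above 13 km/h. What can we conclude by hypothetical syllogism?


Hypothetical syllogism: P → Q, Q → R ⊢ P → R
Premise 1: the speed is above 45 km/h → the speed is above 18 km/h
Premise 2: the speed is above 18 km/h → the speed is above 13 km/h
Chain the implications: the middle term (the speed is above 18 km/h) links the two.
Conclusion: If the speed is above 45 km/h, then the speed is above 13 km/h.

If the speed is above 45 km/h, then the speed is above 13 km/h.


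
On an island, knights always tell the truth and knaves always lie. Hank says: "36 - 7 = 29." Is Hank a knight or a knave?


Statement: "36 - 7 = 29."
Actual: 36 - 7 = 29
Claimed: 29
Statement is TRUE → Hank tells the truth → Knight

Knight


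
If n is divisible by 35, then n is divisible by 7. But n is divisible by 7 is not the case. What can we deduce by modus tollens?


Modus tollens: P → Q, ¬Q ⊢ ¬P
P: n is divisible by 35
Q: n is divisible by 7
We have P → Q and Q is false.
By modus tollens, P must be false.

It is not the case that n is divisible by 35


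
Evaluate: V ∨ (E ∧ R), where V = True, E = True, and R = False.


V = True, E = True, R = False
Step 1: E ∧ R = True AND False = False
Step 2: V ∨ False = True OR False = True
AND evaluated first (higher precedence); then OR applied.

True


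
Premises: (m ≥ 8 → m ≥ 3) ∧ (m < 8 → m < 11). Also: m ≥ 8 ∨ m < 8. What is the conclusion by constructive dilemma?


Constructive dilemma: (P → Q) ∧ (R → S), P ∨ R ⊢ Q ∨ S
Premise 1: m ≥ 8 → m ≥ 3
Premise 2: m < 8 → m < 11
Premise 3: m ≥ 8 ∨ m < 8
Case 1: Assuming m ≥ 8, then by Premise 1, m ≥ 3.
Case 2: Assuming m < 8, then by Premise 2, m < 11.
Since one of m ≥ 8 or m < 8 must hold, we get m ≥ 3 or m < 11.

m ≥ 3 or m < 11.


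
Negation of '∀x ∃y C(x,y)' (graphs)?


Original: ∀x ∃y C(x,y)
Rule: ¬∀→∃, ¬∃→∀, negate predicate.
Negation: ∃x ∀y ¬C(x,y)

∃x ∀y ¬C(x,y)


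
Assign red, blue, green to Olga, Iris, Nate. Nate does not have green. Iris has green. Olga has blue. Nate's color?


From clues:
  Iris → green
  Olga → blue
By elimination, Nate gets the remaining.

red


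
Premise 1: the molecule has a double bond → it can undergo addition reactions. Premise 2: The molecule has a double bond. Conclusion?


Modus ponens: P → Q, P ⊢ Q
P: the molecule has a double bond
Q: it can undergo addition reactions
We have P → Q and P is true.
By modus ponens, Q must be true.

It can undergo addition reactions


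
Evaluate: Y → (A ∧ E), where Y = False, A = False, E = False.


Y = False, A = False, E = False
Step 1: A ∧ E = False AND False = False
Step 2: Y → (False): false only when Y=True and consequent=False.
Result: True

True


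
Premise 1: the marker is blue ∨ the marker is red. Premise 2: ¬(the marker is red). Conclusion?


Disjunctive syllogism: P ∨ Q, ¬P ⊢ Q
Disjunction: the marker is blue ∨ the marker is red
We know it is not the case that the marker is red.
By disjunctive syllogism, the other disjunct must be true.

The marker is blue


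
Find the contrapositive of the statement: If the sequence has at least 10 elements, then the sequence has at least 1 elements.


Original: If the sequence has at least 10 elements, then the sequence has at least 1 elements
Contrapositive: If ¬Q, then ¬P
Negate Q: not (the sequence has at least 1 elements)
Negate P: not (the sequence has at least 10 elements)

If not (the sequence has at least 1 elements), then not (the sequence has at least 10 elements).


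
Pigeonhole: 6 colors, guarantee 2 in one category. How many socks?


Pigeonhole: to guarantee k in one of n categories, need (k-1)×n + 1.
k = 2, n = 6
Minimum = (2-1) × 6 + 1 = 1 × 6 + 1

7


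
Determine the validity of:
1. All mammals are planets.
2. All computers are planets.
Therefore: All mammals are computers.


Premise 1: All mammals are planets.
Premise 2: All computers are planets.
Conclusion: All mammals are computers.
Fallacy: undistributed middle. planets is predicate in both.
Counterexample: mammals and computers could be disjoint subsets of planets.

Invalid


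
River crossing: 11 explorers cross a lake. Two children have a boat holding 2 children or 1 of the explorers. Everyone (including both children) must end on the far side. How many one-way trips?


Per crossing of one of the explorers: children→, one←, one of the explorers→, one← = 4 trips
11 × 4 = 44, + 1 final children→ = 45
Minimum trips = 45

45


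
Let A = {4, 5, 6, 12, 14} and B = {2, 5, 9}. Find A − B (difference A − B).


A = {4, 5, 6, 12, 14}
B = {2, 5, 9}
Operation: difference A − B
In A but not B: 4, 6, 12, 14

{4, 6, 12, 14}


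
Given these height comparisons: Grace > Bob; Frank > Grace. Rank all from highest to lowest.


Constraints: Grace > Bob; Frank > Grace
Method: at each step, the next-highest is the one remaining person who never appears on the smaller side of a constraint between remaining people.
  Step 1: remaining {Grace, Frank, Bob}; on the smaller side: {Grace, Bob} → Frank is next (Frank > Grace).
  Step 2: remaining {Grace, Bob}; on the smaller side: {Bob} → Grace is next (Grace > Bob).
  Step 3: only Bob remains → lowest.
Final ranking (highest to lowest):

Frank > Grace > Bob


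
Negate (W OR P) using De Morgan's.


De Morgan's law: ¬(P ∨ Q) ≡ ¬P ∧ ¬Q
¬(W ∨ P) = ¬W ∧ ¬P

¬W ∧ ¬P


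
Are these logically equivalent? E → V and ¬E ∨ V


Expression 1: E → V
Expression 2: ¬E ∨ V
Truth table (E V | Expr1 Expr2):
  T T |   T     T
  T F |   F     F
  F T |   T     T
  F F |   T     T
All 4 rows agree, so the expressions are logically equivalent.

Yes


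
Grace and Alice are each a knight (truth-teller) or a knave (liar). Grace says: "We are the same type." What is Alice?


Grace says: "We are the same type."
Case 1: Grace is a Knight (truth-teller)
  Statement is true → they ARE the same → Alice is also a Knight
Case 2: Grace is a Knave (liar)
  Statement is false → they are NOT the same → Alice is a Knight
In both cases, Alice is a Knight.

Knight


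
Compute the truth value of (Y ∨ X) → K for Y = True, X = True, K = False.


Y = True, X = True, K = False
Step 1: Y ∨ X = True OR True = True
Step 2: (True) → K: false only when antecedent=True and K=False.
Result: False

False


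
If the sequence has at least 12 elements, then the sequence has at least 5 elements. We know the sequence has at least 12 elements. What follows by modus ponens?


Modus ponens: P → Q, P ⊢ Q
P: the sequence has at least 12 elements
Q: the sequence has at least 5 elements
We have P → Q and P is true.
By modus ponens, Q must be true.

The sequence has at least 5 elements


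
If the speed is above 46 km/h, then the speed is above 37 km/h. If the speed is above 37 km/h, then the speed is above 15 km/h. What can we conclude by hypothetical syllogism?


Hypothetical syllogism: P → Q, Q → R ⊢ P → R
Premise 1: the speed is above 46 km/h → the speed is above 37 km/h
Premise 2: the speed is above 37 km/h → the speed is above 15 km/h
Chain the implications: the middle term (the speed is above 37 km/h) links the two.
Conclusion: If the speed is above 46 km/h, then the speed is above 15 km/h.

If the speed is above 46 km/h, then the speed is above 15 km/h.


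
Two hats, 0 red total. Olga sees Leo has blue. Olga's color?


Total red = 0, Leo = blue
Red accounted for: 0
Remaining for Olga: 0
Olga's hat is blue.

blue


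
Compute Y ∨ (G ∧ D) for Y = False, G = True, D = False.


Y = False, G = True, D = False
Step 1: G ∧ D = True AND False = False
Step 2: Y ∨ False = False OR False = False
AND evaluated first (higher precedence); then OR applied.

False


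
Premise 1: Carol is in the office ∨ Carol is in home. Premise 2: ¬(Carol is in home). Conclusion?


Disjunctive syllogism: P ∨ Q, ¬P ⊢ Q
Disjunction: Carol is in the office ∨ Carol is in home
We know it is not the case that Carol is in home.
By disjunctive syllogism, the other disjunct must be true.

Carol is in the office


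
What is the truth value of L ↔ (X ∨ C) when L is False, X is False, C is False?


L = False, X = False, C = False
Step 1: X ∨ C = False OR False = False
Step 2: L ↔ (False): true when both sides have same truth value.
Result: False ↔ False = True

True


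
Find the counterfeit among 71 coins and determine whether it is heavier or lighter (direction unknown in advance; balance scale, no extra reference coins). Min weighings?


Let n = 71. 142 possibilities (n coins × lighter/heavier); each weighing has 3 outcomes.
Bound for k weighings: say the first weighing puts j coins on each pan. If it tips, the 2j weighed coins remain suspects (each with a known direction) and k-1 weighings give 3^(k-1) outcomes; 3^(k-1) is odd, so 2j ≤ 3^(k-1) - 1. If it balances, the n - 2j unweighed coins remain with direction unknown: 2(n - 2j) ≤ 3^(k-1) - 1 by the same parity argument. Adding, n ≤ (3^(k-1) - 1) + (3^(k-1) - 1)/2 = (3^k - 3)/2, and the classical three-group strategy achieves this (3 coins in 2 weighings, 12 in 3, 39 in 4, 120 in 5).
So we need the smallest k with (3^k - 3)/2 ≥ 71.
k = 4: (3^4 - 3)/2 = 39 < 71 ✗
k = 5: (3^5 - 3)/2 = 120 ≥ 71 ✓

5


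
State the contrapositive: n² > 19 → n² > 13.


Original: If n² > 19, then n² > 13
Contrapositive: If ¬Q, then ¬P
Negate Q: not (n² > 13)
Negate P: not (n² > 19)

If not (n² > 13), then not (n² > 19).


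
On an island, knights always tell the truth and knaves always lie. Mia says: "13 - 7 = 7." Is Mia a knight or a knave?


Statement: "13 - 7 = 7."
Actual: 13 - 7 = 6
Claimed: 7
Statement is FALSE → Mia lies → Knave

Knave


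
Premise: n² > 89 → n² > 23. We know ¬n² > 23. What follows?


Modus tollens: P → Q, ¬Q ⊢ ¬P
P: n² > 89
Q: n² > 23
We have P → Q and Q is false.
By modus tollens, P must be false.

It is not the case that n² > 89


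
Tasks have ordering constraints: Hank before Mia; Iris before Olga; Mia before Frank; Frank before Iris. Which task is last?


Constraints: Hank before Mia; Iris before Olga; Mia before Frank; Frank before Iris
The last task can have nothing scheduled after it, so it must never appear on the left of a 'before'.
Tasks appearing before some other task: Hank, Iris, Mia, Frank.
The only task not in that list is Olga → it is last.

Olga


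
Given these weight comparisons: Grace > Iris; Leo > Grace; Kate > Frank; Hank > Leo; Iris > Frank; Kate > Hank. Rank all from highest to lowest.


Constraints: Grace > Iris; Leo > Grace; Kate > Frank; Hank > Leo; Iris > Frank; Kate > Hank
Method: at each step, the next-highest is the one remaining person who never appears on the smaller side of a constraint between remaining people.
  Step 1: remaining {Grace, Leo, Kate, Iris, Hank, Frank}; on the smaller side: {Grace, Leo, Iris, Hank, Frank} → Kate is next (Kate > Frank; Kate > Hank).
  Step 2: remaining {Grace, Leo, Iris, Hank, Frank}; on the smaller side: {Grace, Leo, Iris, Frank} → Hank is next (Hank > Leo).
  Step 3: remaining {Grace, Leo, Iris, Frank}; on the smaller side: {Grace, Iris, Frank} → Leo is next (Leo > Grace).
  Step 4: remaining {Grace, Iris, Frank}; on the smaller side: {Iris, Frank} → Grace is next (Grace > Iris).
  Step 5: remaining {Iris, Frank}; on the smaller side: {Frank} → Iris is next (Iris > Frank).
  Step 6: only Frank remains → lowest.
Final ranking (highest to lowest):

Kate > Hank > Leo > Grace > Iris > Frank


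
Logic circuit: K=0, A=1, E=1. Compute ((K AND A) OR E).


K AND A = 0&1 = 0
0 OR 1 = 1

1


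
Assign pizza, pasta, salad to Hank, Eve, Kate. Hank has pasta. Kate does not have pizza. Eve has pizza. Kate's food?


From clues:
  Eve → pizza
  Hank → pasta
By elimination, Kate gets the remaining.

salad


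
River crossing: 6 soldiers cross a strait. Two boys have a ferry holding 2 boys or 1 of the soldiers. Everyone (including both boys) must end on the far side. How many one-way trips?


Per crossing of one of the soldiers: boys→, one←, one of the soldiers→, one← = 4 trips
6 × 4 = 24, + 1 final boys→ = 25
Minimum trips = 25

25


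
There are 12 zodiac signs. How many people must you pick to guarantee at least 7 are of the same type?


Pigeonhole: to guarantee k in one of n categories, need (k-1)×n + 1.
k = 7, n = 12
Minimum = (7-1) × 12 + 1 = 6 × 12 + 1

73


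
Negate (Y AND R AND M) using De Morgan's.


De Morgan's law: ¬(P ∧ Q ∧ R) ≡ ¬P ∨ ¬Q ∨ ¬R
¬(Y ∧ R ∧ M) = ¬Y ∨ ¬R ∨ ¬M

¬Y ∨ ¬R ∨ ¬M


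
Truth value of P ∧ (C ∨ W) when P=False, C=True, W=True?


P = False, C = True, W = True
Expression: P ∧ (C ∨ W)
Step 1: C ∨ W = True OR True = True
Step 2: P ∧ (True) = False AND True = False

False


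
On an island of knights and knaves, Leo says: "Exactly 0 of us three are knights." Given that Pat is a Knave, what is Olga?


Leo claims exactly 0 knights among Leo, Pat, Olga.
Given: Pat is a Knave.

Case 1: Leo is a Knight (tells truth)
  Then exactly 0 of the three are knights.
  Counting Leo, Pat: 1 knight(s) so far. Need -1 more → impossible.
Case 2: Leo is a Knave (lies)
  Then the count is NOT 0.
  If Olga = Knave, count = 0 = 0 → claim would be true, contradicts lie.
  If Olga = Knight, count = 1 ≠ 0 → lie confirmed ✓

Olga is a Knight.

Knight


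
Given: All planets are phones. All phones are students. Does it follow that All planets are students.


Premise 1: All planets are phones.
Premise 2: All phones are students.
Conclusion: All planets are students.
Barbara syllogism (AAA-1): All A are B, All B are C → All A are C.
Middle term (phones) distributed in premise 2.

Valid


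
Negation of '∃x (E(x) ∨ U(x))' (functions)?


Original: ∃x (E(x) ∨ U(x))
Rule: ¬∀→∃, ¬∃→∀, negate predicate.
Negation: ∀x (¬E(x) ∧ ¬U(x))

∀x (¬E(x) ∧ ¬U(x))


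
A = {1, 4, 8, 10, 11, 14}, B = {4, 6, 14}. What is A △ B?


A = {1, 4, 8, 10, 11, 14}
B = {4, 6, 14}
Operation: symmetric difference
In A only: [1, 8, 10, 11], in B only: [6]

{1, 6, 8, 10, 11}


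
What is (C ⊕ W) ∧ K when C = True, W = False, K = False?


C = True, W = False, K = False
Step 1: C ⊕ W = True XOR False = True
Step 2: True ∧ K = True AND False = False
XOR true when exactly one of C,W is true; then AND with K.

False


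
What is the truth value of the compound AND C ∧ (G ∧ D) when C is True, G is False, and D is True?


C = True, G = False, D = True
Step 1: G ∧ D = False AND True = False
Step 2: C ∧ False = True AND False = False
AND is true only when ALL operands are true.

False


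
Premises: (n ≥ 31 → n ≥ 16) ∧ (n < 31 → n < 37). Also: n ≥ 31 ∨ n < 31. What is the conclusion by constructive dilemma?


Constructive dilemma: (P → Q) ∧ (R → S), P ∨ R ⊢ Q ∨ S
Premise 1: n ≥ 31 → n ≥ 16
Premise 2: n < 31 → n < 37
Premise 3: n ≥ 31 ∨ n < 31
Case 1: Assuming n ≥ 31, then by Premise 1, n ≥ 16.
Case 2: Assuming n < 31, then by Premise 2, n < 37.
Since one of n ≥ 31 or n < 31 must hold, we get n ≥ 16 or n < 37.

n ≥ 16 or n < 37.


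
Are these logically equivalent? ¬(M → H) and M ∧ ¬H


Expression 1: ¬(M → H)
Expression 2: M ∧ ¬H
Truth table (M H | Expr1 Expr2):
  T T |   F     F
  T F |   T     T
  F T |   F     F
  F F |   F     F
All 4 rows agree, so the expressions are logically equivalent.

Yes


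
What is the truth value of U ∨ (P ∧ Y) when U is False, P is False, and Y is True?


U = False, P = False, Y = True
Step 1: P ∧ Y = False AND True = False
Step 2: U ∨ False = False OR False = False
AND evaluated first (higher precedence); then OR applied.

False


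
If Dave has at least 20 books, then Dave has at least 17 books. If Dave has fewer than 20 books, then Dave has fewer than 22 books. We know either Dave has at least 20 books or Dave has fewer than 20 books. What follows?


Constructive dilemma: (P → Q) ∧ (R → S), P ∨ R ⊢ Q ∨ S
Premise 1: Dave has at least 20 books → Dave has at least 17 books
Premise 2: Dave has fewer than 20 books → Dave has fewer than 22 books
Premise 3: Dave has at least 20 books ∨ Dave has fewer than 20 books
Case 1: Assuming Dave has at least 20 books, then by Premise 1, Dave has at least 17 books.
Case 2: Assuming Dave has fewer than 20 books, then by Premise 2, Dave has fewer than 22 books.
Since one of Dave has at least 20 books or Dave has fewer than 20 books must hold, we get Dave has at least 17 books or Dave has fewer than 22 books.

Dave has at least 17 books or Dave has fewer than 22 books.


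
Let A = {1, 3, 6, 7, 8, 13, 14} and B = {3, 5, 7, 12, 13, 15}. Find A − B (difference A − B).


A = {1, 3, 6, 7, 8, 13, 14}
B = {3, 5, 7, 12, 13, 15}
Operation: difference A − B
In A but not B: 1, 6, 8, 14

{1, 6, 8, 14}


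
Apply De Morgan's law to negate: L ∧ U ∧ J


De Morgan's law: ¬(P ∧ Q ∧ R) ≡ ¬P ∨ ¬Q ∨ ¬R
¬(L ∧ U ∧ J) = ¬L ∨ ¬U ∨ ¬J

¬L ∨ ¬U ∨ ¬J


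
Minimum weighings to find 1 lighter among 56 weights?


Each weighing has 3 outcomes (left heavy / balance / right heavy), so k weighings distinguish at most 3^k cases; splitting into three near-equal groups achieves this.
Need 3^k ≥ 56: 3^3 = 27 < 56 ≤ 3^4 = 81
k = ⌈log₃(56)⌉ = 4

4


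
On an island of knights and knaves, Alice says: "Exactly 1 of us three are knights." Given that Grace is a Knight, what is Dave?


Alice claims exactly 1 knights among Alice, Grace, Dave.
Given: Grace is a Knight.

Case 1: Alice is a Knight (tells truth)
  Then exactly 1 of the three are knights.
  Counting Alice, Grace: 2 knight(s) so far. Need -1 more → impossible.
Case 2: Alice is a Knave (lies)
  Then the count is NOT 1.
  If Dave = Knave, count = 1 = 1 → claim would be true, contradicts lie.
  If Dave = Knight, count = 2 ≠ 1 → lie confirmed ✓

Dave is a Knight.

Knight


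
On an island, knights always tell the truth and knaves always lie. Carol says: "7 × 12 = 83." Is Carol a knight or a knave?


Statement: "7 × 12 = 83."
Actual: 7 × 12 = 84
Claimed: 83
Statement is FALSE → Carol lies → Knave

Knave


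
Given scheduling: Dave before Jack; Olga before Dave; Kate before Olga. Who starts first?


Constraints: Dave before Jack; Olga before Dave; Kate before Olga
The first task can have nothing scheduled before it, so it must never appear on the right of a 'before'.
Tasks appearing after some 'before': Jack, Dave, Olga.
The only task not in that list is Kate → it is first.

Kate


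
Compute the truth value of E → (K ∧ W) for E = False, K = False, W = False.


E = False, K = False, W = False
Step 1: K ∧ W = False AND False = False
Step 2: E → (False): false only when E=True and consequent=False.
Result: True

True


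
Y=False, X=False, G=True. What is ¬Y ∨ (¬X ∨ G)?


Y = False, X = False, G = True
Expression: ¬Y ∨ (¬X ∨ G)
Step 1: ¬X = NOT False = True
Step 2: ¬X ∨ G = True OR True = True
Step 3: ¬Y = NOT False = True
Step 4: (True) ∨ (True) = True OR True = True

True


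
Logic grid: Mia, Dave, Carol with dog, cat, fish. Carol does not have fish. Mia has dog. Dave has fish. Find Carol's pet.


From clues:
  Mia → dog
  Dave → fish
By elimination, Carol gets the remaining.

cat


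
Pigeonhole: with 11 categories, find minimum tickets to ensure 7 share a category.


Pigeonhole: to guarantee k in one of n categories, need (k-1)×n + 1.
k = 7, n = 11
Minimum = (7-1) × 11 + 1 = 6 × 11 + 1

67


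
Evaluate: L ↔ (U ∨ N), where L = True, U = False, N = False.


L = True, U = False, N = False
Step 1: U ∨ N = False OR False = False
Step 2: L ↔ (False): true when both sides have same truth value.
Result: True ↔ False = False

False


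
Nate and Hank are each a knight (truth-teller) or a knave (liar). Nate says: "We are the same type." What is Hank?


Nate says: "We are the same type."
Case 1: Nate is a Knight (truth-teller)
  Statement is true → they ARE the same → Hank is also a Knight
Case 2: Nate is a Knave (liar)
  Statement is false → they are NOT the same → Hank is a Knight
In both cases, Hank is a Knight.

Knight


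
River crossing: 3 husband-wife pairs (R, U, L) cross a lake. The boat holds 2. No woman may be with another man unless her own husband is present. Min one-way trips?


Label couples R, U, L (H = husband, W = wife).
Counting alone: 6 people, the boat carries 2 and someone must bring it back, so each round trip nets at most +1 on the far side until the last crossing → at least 9 trips. The jealousy constraint makes 9 impossible; the shortest valid schedule has 11:
1. WR+WU →  (far: WR,WU; near: HR,HU,HL,WL)
2. WR ←       (far: WU; near: HR,HU,HL,WR,WL)
3. WR+WL →  (far: WR,WU,WL; near: HR,HU,HL)
4. WR ←       (far: WU,WL; near: HR,HU,HL,WR)
5. HU+HL →  (far: HU,WU,HL,WL; near: HR,WR)
6. HU+WU ←  (far: HL,WL; near: HR,WR,HU,WU)
7. HR+HU →  (far: HR,HU,HL,WL; near: WR,WU)
8. WL ←       (far: HR,HU,HL; near: WR,WU,WL)
9. WR+WU →  (far: HR,WR,HU,WU,HL; near: WL)
10. HL ←      (far: HR,WR,HU,WU; near: HL,WL)
11. HL+WL → (far: all six; near: empty)
In every state each wife is either with her husband or with no other man.
Minimum trips = 11

11


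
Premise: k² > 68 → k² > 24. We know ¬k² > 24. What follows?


Modus tollens: P → Q, ¬Q ⊢ ¬P
P: k² > 68
Q: k² > 24
We have P → Q and Q is false.
By modus tollens, P must be false.

It is not the case that k² > 68


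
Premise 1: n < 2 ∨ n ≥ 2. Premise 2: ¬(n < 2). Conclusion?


Disjunctive syllogism: P ∨ Q, ¬P ⊢ Q
Disjunction: n < 2 ∨ n ≥ 2
We know it is not the case that n < 2.
By disjunctive syllogism, the other disjunct must be true.

n ≥ 2


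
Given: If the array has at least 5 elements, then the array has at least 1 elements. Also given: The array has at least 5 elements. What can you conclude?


Modus ponens: P → Q, P ⊢ Q
P: the array has at least 5 elements
Q: the array has at least 1 elements
We have P → Q and P is true.
By modus ponens, Q must be true.

The array has at least 1 elements


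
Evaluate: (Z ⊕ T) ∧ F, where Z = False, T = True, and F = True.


Z = False, T = True, F = True
Step 1: Z ⊕ T = False XOR True = True
Step 2: True ∧ F = True AND True = True
XOR true when exactly one of Z,T is true; then AND with F.

True


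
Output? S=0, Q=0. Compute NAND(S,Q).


S AND Q = 0
NOT(0) = 1

1


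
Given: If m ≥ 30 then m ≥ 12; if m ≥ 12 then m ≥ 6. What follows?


Hypothetical syllogism: P → Q, Q → R ⊢ P → R
Premise 1: m ≥ 30 → m ≥ 12
Premise 2: m ≥ 12 → m ≥ 6
Chain the implications: the middle term (m ≥ 12) links the two.
Conclusion: If m ≥ 30, then m ≥ 6.

If m ≥ 30, then m ≥ 6.


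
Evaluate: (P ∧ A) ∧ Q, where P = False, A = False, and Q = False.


P = False, A = False, Q = False
Step 1: P ∧ A = False AND False = False
Step 2: False ∧ Q = False AND False = False
AND is true only when ALL operands are true.

False


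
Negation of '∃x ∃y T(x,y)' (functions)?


Original: ∃x ∃y T(x,y)
Rule: ¬∀→∃, ¬∃→∀, negate predicate.
Negation: ∀x ∀y ¬T(x,y)

∀x ∀y ¬T(x,y)


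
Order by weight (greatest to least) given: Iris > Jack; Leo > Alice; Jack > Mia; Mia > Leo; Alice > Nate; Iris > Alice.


Constraints: Iris > Jack; Leo > Alice; Jack > Mia; Mia > Leo; Alice > Nate; Iris > Alice
Method: at each step, the next-highest is the one remaining person who never appears on the smaller side of a constraint between remaining people.
  Step 1: remaining {Mia, Alice, Nate, Jack, Iris, Leo}; on the smaller side: {Mia, Alice, Nate, Jack, Leo} → Iris is next (Iris > Jack; Iris > Alice).
  Step 2: remaining {Mia, Alice, Nate, Jack, Leo}; on the smaller side: {Mia, Alice, Nate, Leo} → Jack is next (Jack > Mia).
  Step 3: remaining {Mia, Alice, Nate, Leo}; on the smaller side: {Alice, Nate, Leo} → Mia is next (Mia > Leo).
  Step 4: remaining {Alice, Nate, Leo}; on the smaller side: {Alice, Nate} → Leo is next (Leo > Alice).
  Step 5: remaining {Alice, Nate}; on the smaller side: {Nate} → Alice is next (Alice > Nate).
  Step 6: only Nate remains → lowest.
Final ranking (highest to lowest):

Iris > Jack > Mia > Leo > Alice > Nate


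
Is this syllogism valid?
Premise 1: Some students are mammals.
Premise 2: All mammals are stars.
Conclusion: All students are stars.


Premise 1: Some students are mammals.
Premise 2: All mammals are stars.
Conclusion: All students are stars.
Fallacy: illicit minor. The minor term (students) is distributed in the conclusion ('All students ...') but undistributed in its premise ('Some students are mammals' doesn't cover all students).
Only 'Some students are stars' follows, not 'All'.

Invalid


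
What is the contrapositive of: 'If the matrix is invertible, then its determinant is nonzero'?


Original: If the matrix is invertible, then its determinant is nonzero
Contrapositive: If ¬Q, then ¬P
Negate Q: not (its determinant is nonzero)
Negate P: not (the matrix is invertible)

If not (its determinant is nonzero), then not (the matrix is invertible).


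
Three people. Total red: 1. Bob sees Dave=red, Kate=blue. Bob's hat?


Total red = 1, seen red = 1
Own red = 1 - 1 = 0
Bob's hat is blue.

blue


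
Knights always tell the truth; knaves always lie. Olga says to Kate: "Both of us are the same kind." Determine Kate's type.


Olga says: "Both of us are the same kind."
Case 1: Olga is a Knight (truth-teller)
  Statement is true → they ARE the same → Kate is also a Knight
Case 2: Olga is a Knave (liar)
  Statement is false → they are NOT the same → Kate is a Knight
In both cases, Kate is a Knight.

Knight


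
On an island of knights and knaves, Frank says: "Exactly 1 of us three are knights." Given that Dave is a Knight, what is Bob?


Frank claims exactly 1 knights among Frank, Dave, Bob.
Given: Dave is a Knight.

Case 1: Frank is a Knight (tells truth)
  Then exactly 1 of the three are knights.
  Counting Frank, Dave: 2 knight(s) so far. Need -1 more → impossible.
Case 2: Frank is a Knave (lies)
  Then the count is NOT 1.
  If Bob = Knave, count = 1 = 1 → claim would be true, contradicts lie.
  If Bob = Knight, count = 2 ≠ 1 → lie confirmed ✓

Bob is a Knight.

Knight


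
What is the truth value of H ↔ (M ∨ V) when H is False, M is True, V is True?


H = False, M = True, V = True
Step 1: M ∨ V = True OR True = True
Step 2: H ↔ (True): true when both sides have same truth value.
Result: False ↔ True = False

False


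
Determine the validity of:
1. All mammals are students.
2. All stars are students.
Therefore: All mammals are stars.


Premise 1: All mammals are students.
Premise 2: All stars are students.
Conclusion: All mammals are stars.
Fallacy: undistributed middle. students is predicate in both.
Counterexample: mammals and stars could be disjoint subsets of students.

Invalid


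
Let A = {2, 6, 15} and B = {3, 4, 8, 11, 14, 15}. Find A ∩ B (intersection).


A = {2, 6, 15}
B = {3, 4, 8, 11, 14, 15}
Operation: intersection
Elements in both: 15

{15}


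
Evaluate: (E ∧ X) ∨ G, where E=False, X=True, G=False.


E = False, X = True, G = False
Expression: (E ∧ X) ∨ G
Step 1: E ∧ X = False AND True = False
Step 2: (False) ∨ G = False OR False = False

False


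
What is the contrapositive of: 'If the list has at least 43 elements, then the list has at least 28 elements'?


Original: If the list has at least 43 elements, then the list has at least 28 elements
Contrapositive: If ¬Q, then ¬P
Negate Q: not (the list has at least 28 elements)
Negate P: not (the list has at least 43 elements)

If not (the list has at least 28 elements), then not (the list has at least 43 elements).


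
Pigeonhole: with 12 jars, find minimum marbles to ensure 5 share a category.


Pigeonhole: to guarantee k in one of n categories, need (k-1)×n + 1.
k = 5, n = 12
Minimum = (5-1) × 12 + 1 = 4 × 12 + 1

49


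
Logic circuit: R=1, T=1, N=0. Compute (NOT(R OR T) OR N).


R OR T = 1
NOT(1) = 0
0 OR 0 = 0

0


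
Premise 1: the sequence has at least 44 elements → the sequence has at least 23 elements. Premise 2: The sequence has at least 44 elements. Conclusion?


Modus ponens: P → Q, P ⊢ Q
P: the sequence has at least 44 elements
Q: the sequence has at least 23 elements
We have P → Q and P is true.
By modus ponens, Q must be true.

The sequence has at least 23 elements


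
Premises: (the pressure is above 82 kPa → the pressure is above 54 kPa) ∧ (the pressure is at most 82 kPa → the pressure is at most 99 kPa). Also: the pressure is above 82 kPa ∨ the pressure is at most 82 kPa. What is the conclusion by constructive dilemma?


Constructive dilemma: (P → Q) ∧ (R → S), P ∨ R ⊢ Q ∨ S
Premise 1: the pressure is above 82 kPa → the pressure is above 54 kPa
Premise 2: the pressure is at most 82 kPa → the pressure is at most 99 kPa
Premise 3: the pressure is above 82 kPa ∨ the pressure is at most 82 kPa
Case 1: Assuming the pressure is above 82 kPa, then by Premise 1, the pressure is above 54 kPa.
Case 2: Assuming the pressure is at most 82 kPa, then by Premise 2, the pressure is at most 99 kPa.
Since one of the pressure is above 82 kPa or the pressure is at most 82 kPa must hold, we get the pressure is above 54 kPa or the pressure is at most 99 kPa.

The pressure is above 54 kPa or the pressure is at most 99 kPa.


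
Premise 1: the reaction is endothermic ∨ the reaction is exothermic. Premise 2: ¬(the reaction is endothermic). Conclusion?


Disjunctive syllogism: P ∨ Q, ¬P ⊢ Q
Disjunction: the reaction is endothermic ∨ the reaction is exothermic
We know it is not the case that the reaction is endothermic.
By disjunctive syllogism, the other disjunct must be true.

The reaction is exothermic


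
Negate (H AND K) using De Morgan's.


De Morgan's law: ¬(P ∧ Q) ≡ ¬P ∨ ¬Q
¬(H ∧ K) = ¬H ∨ ¬K

¬H ∨ ¬K


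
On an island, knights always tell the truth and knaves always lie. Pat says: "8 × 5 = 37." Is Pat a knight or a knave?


Statement: "8 × 5 = 37."
Actual: 8 × 5 = 40
Claimed: 37
Statement is FALSE → Pat lies → Knave

Knave


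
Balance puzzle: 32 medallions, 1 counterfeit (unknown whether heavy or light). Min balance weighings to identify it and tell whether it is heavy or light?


Let n = 32. 64 possibilities (n medallions × lighter/heavier); each weighing has 3 outcomes.
Bound for k weighings: say the first weighing puts j medallions on each pan. If it tips, the 2j weighed medallions remain suspects (each with a known direction) and k-1 weighings give 3^(k-1) outcomes; 3^(k-1) is odd, so 2j ≤ 3^(k-1) - 1. If it balances, the n - 2j unweighed medallions remain with direction unknown: 2(n - 2j) ≤ 3^(k-1) - 1 by the same parity argument. Adding, n ≤ (3^(k-1) - 1) + (3^(k-1) - 1)/2 = (3^k - 3)/2, and the classical three-group strategy achieves this (3 medallions in 2 weighings, 12 in 3, 39 in 4, 120 in 5).
So we need the smallest k with (3^k - 3)/2 ≥ 32.
k = 3: (3^3 - 3)/2 = 12 < 32 ✗
k = 4: (3^4 - 3)/2 = 39 ≥ 32 ✓

4


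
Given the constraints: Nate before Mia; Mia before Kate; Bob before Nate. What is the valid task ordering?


Constraints: Nate before Mia; Mia before Kate; Bob before Nate
Method: repeatedly schedule the remaining task that has no remaining task required before it.
  Step 1: remaining {Bob, Mia, Kate, Nate}; every task except Bob still has a predecessor pending → schedule Bob.
  Step 2: remaining {Mia, Kate, Nate}; every task except Nate still has a predecessor pending → schedule Nate.
  Step 3: remaining {Mia, Kate}; every task except Mia still has a predecessor pending → schedule Mia.
  Step 4: only Kate remains → schedule Kate.
Resulting order:

Bob → Nate → Mia → Kate


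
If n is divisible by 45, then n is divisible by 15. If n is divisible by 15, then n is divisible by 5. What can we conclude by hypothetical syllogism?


Hypothetical syllogism: P → Q, Q → R ⊢ P → R
Premise 1: n is divisible by 45 → n is divisible by 15
Premise 2: n is divisible by 15 → n is divisible by 5
Chain the implications: the middle term (n is divisible by 15) links the two.
Conclusion: If n is divisible by 45, then n is divisible by 5.

If n is divisible by 45, then n is divisible by 5.


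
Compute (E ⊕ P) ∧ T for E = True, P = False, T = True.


E = True, P = False, T = True
Step 1: E ⊕ P = True XOR False = True
Step 2: True ∧ T = True AND True = True
XOR true when exactly one of E,P is true; then AND with T.

True


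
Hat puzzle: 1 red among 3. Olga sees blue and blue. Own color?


Total red = 1, seen red = 0
Own red = 1 - 0 = 1
Olga's hat is red.

red


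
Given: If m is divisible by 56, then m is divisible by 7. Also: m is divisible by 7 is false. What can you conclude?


Modus tollens: P → Q, ¬Q ⊢ ¬P
P: m is divisible by 56
Q: m is divisible by 7
We have P → Q and Q is false.
By modus tollens, P must be false.

It is not the case that m is divisible by 56
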